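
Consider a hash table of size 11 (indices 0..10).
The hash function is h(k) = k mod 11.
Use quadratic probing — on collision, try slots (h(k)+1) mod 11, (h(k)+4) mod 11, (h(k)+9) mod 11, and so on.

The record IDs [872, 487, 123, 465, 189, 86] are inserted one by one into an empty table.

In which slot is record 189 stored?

872 hashes to 3; slot 3 is free => place at 3.
487 hashes to 3; 3 taken => place at 4.
123 hashes to 2; slot 2 is free => place at 2.
465 hashes to 3; 3,4 taken => place at 7.
189 hashes to 2; 2,3 taken => place at 6.
86 hashes to 9; slot 9 is free => place at 9.
Table: [∅, ∅, 123, 872, 487, ∅, 189, 465, ∅, 86, ∅]

6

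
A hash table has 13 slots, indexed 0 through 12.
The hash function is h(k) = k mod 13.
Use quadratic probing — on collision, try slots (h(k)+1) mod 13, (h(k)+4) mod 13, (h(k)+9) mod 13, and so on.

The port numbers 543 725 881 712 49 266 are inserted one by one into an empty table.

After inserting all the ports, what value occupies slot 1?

881

543 hashes to 10; slot 10 is free -> place at 10.
725 hashes to 10; 10 taken -> place at 11.
881 hashes to 10; 10,11 taken -> place at 1.
712 hashes to 10; 10,11,1 taken -> place at 6.
49 hashes to 10; 10,11,1,6 taken -> place at 0.
266 hashes to 6; 6 taken -> place at 7.
Table: [49, 881, _, _, _, _, 712, 266, _, _, 543, 725, _]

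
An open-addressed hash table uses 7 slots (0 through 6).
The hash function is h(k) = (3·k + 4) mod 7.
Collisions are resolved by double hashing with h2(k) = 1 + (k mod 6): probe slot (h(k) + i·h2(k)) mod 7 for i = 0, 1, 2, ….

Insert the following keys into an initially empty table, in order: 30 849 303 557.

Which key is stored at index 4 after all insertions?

30: h=3 -> slot 3
849: h=3, h2=4, probe 3,0 -> slot 0
303: h=3, h2=4, probe 3,0,4 -> slot 4
557: h=2 -> slot 2
Table: [849, -, 557, 30, 303, -, -]

303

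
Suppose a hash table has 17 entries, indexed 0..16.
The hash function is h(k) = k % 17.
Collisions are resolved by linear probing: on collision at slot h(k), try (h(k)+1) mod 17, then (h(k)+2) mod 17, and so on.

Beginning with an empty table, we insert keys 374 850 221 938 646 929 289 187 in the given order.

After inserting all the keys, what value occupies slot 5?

374 hashes to 0; slot 0 is free → place at 0.
850 hashes to 0; 0 taken → place at 1.
221 hashes to 0; 0,1 taken → place at 2.
938 hashes to 3; slot 3 is free → place at 3.
646 hashes to 0; 0,1,2,3 taken → place at 4.
929 hashes to 11; slot 11 is free → place at 11.
289 hashes to 0; 0,1,2,3,4 taken → place at 5.
187 hashes to 0; 0,1,2,3,4,5 taken → place at 6.
Table: [374, 850, 221, 938, 646, 289, 187, ., ., ., ., 929, ., ., ., ., .]

289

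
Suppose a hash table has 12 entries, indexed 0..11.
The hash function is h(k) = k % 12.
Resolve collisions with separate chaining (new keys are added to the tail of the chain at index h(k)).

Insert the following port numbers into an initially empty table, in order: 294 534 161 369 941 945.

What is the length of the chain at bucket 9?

Insert 294: h=6, bucket 6 empty -> new chain.
Insert 534: h=6, bucket 6 nonempty -> append to chain.
Insert 161: h=5, bucket 5 empty -> new chain.
Insert 369: h=9, bucket 9 empty -> new chain.
Insert 941: h=5, bucket 5 nonempty -> append to chain.
Insert 945: h=9, bucket 9 nonempty -> append to chain.
Final buckets:
0: .
1: .
2: .
3: .
4: .
5: 161 -> 941
6: 294 -> 534
7: .
8: .
9: 369 -> 945
10: .
11: .

2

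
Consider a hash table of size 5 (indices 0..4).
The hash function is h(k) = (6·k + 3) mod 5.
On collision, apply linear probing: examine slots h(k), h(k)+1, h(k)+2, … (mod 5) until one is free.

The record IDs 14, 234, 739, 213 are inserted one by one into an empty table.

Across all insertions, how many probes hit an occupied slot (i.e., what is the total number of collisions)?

Insert 14: h=2, slot 2 empty → index 2.
Insert 234: h=2, slot 2 occupied → index 3.
Insert 739: h=2, slots 2,3 occupied → index 4.
Insert 213: h=1, slot 1 empty → index 1.
Table: [-, 213, 14, 234, 739]

3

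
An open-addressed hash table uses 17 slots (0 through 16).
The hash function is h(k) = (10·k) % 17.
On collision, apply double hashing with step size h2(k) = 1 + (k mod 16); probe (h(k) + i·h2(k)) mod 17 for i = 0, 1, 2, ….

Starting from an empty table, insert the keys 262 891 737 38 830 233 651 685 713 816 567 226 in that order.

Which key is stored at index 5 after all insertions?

226

Insert 262: h=2, slot 2 empty → index 2.
Insert 891: h=2, h2=12, slot 2 occupied → index 14.
Insert 737: h=9, slot 9 empty → index 9.
Insert 38: h=6, slot 6 empty → index 6.
Insert 830: h=4, slot 4 empty → index 4.
Insert 233: h=1, slot 1 empty → index 1.
Insert 651: h=16, slot 16 empty → index 16.
Insert 685: h=16, h2=14, slot 16 occupied → index 13.
Insert 713: h=7, slot 7 empty → index 7.
Insert 816: h=0, slot 0 empty → index 0.
Insert 567: h=9, h2=8, slots 9,0 occupied → index 8.
Insert 226: h=16, h2=3, slots 16,2 occupied → index 5.
Table: [816, 233, 262, _, 830, 226, 38, 713, 567, 737, _, _, _, 685, 891, _, 651]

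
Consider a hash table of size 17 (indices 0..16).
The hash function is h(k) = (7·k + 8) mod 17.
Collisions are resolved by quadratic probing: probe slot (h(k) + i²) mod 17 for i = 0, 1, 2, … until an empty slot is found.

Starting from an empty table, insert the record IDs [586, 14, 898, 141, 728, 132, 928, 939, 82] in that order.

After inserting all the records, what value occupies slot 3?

586: h=13 -> slot 13
14: h=4 -> slot 4
898: h=4, probe 4,5 -> slot 5
141: h=9 -> slot 9
728: h=4, probe 4,5,8 -> slot 8
132: h=14 -> slot 14
928: h=10 -> slot 10
939: h=2 -> slot 2
82: h=4, probe 4,5,8,13,3 -> slot 3
Table: [_, _, 939, 82, 14, 898, _, _, 728, 141, 928, _, _, 586, 132, _, _]

82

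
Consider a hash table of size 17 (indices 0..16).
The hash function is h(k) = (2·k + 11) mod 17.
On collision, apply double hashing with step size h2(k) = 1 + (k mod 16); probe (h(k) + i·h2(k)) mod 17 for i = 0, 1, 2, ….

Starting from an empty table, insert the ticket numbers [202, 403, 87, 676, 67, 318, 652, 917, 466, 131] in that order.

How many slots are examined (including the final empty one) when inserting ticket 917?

3

Insert 202: h=7, slot 7 empty -> index 7.
Insert 403: h=1, slot 1 empty -> index 1.
Insert 87: h=15, slot 15 empty -> index 15.
Insert 676: h=3, slot 3 empty -> index 3.
Insert 67: h=9, slot 9 empty -> index 9.
Insert 318: h=1, h2=15, slot 1 occupied -> index 16.
Insert 652: h=6, slot 6 empty -> index 6.
Insert 917: h=9, h2=6, slots 9,15 occupied -> index 4.
Insert 466: h=8, slot 8 empty -> index 8.
Insert 131: h=1, h2=4, slot 1 occupied -> index 5.
Table: [., 403, ., 676, 917, 131, 652, 202, 466, 67, ., ., ., ., ., 87, 318]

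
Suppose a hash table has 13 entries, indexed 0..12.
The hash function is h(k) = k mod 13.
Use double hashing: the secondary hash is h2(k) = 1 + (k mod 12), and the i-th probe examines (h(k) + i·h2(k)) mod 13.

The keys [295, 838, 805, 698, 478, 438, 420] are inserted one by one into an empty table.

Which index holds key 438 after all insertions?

295: h=9 -> slot 9
838: h=6 -> slot 6
805: h=12 -> slot 12
698: h=9, h2=3, probe 9,12,2 -> slot 2
478: h=10 -> slot 10
438: h=9, h2=7, probe 9,3 -> slot 3
420: h=4 -> slot 4
Table: [., ., 698, 438, 420, ., 838, ., ., 295, 478, ., 805]

3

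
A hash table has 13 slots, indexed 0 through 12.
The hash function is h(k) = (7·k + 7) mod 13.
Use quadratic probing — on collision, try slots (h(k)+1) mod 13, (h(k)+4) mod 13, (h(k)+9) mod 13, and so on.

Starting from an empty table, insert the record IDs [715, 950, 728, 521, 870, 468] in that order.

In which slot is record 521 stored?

2

715 hashes to 7; slot 7 is free -> place at 7.
950 hashes to 1; slot 1 is free -> place at 1.
728 hashes to 7; 7 taken -> place at 8.
521 hashes to 1; 1 taken -> place at 2.
870 hashes to 0; slot 0 is free -> place at 0.
468 hashes to 7; 7,8 taken -> place at 11.
Table: [870, 950, 521, _, _, _, _, 715, 728, _, _, 468, _]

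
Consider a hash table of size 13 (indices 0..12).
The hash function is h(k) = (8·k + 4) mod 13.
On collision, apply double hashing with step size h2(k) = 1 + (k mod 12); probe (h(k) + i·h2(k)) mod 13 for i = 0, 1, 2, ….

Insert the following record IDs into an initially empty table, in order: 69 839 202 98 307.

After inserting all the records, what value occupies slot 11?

Insert 69: h=10, slot 10 empty → index 10.
Insert 839: h=8, slot 8 empty → index 8.
Insert 202: h=8, h2=11, slot 8 occupied → index 6.
Insert 98: h=8, h2=3, slot 8 occupied → index 11.
Insert 307: h=3, slot 3 empty → index 3.
Table: [—, —, —, 307, —, —, 202, —, 839, —, 69, 98, —]

98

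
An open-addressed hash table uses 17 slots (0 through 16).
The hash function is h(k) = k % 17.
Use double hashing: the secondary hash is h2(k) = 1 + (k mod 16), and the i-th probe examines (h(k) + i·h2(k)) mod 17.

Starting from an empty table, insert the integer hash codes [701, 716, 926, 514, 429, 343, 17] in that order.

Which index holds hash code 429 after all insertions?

1

Insert 701: h=4, slot 4 empty → index 4.
Insert 716: h=2, slot 2 empty → index 2.
Insert 926: h=8, slot 8 empty → index 8.
Insert 514: h=4, h2=3, slot 4 occupied → index 7.
Insert 429: h=4, h2=14, slot 4 occupied → index 1.
Insert 343: h=3, slot 3 empty → index 3.
Insert 17: h=0, slot 0 empty → index 0.
Table: [17, 429, 716, 343, 701, -, -, 514, 926, -, -, -, -, -, -, -, -]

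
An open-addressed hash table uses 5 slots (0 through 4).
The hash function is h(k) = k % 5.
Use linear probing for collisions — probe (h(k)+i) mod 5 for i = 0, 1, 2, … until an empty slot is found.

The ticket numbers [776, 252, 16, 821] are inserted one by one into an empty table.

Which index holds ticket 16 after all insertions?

3

776: h=1 => slot 1
252: h=2 => slot 2
16: h=1, probe 1,2,3 => slot 3
821: h=1, probe 1,2,3,4 => slot 4
Table: [., 776, 252, 16, 821]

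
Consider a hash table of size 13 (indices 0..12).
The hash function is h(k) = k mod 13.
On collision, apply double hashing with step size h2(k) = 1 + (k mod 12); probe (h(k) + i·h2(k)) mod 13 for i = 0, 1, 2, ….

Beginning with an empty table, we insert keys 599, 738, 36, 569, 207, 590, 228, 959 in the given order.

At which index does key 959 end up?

9

599: h=1 -> slot 1
738: h=10 -> slot 10
36: h=10, h2=1, probe 10,11 -> slot 11
569: h=10, h2=6, probe 10,3 -> slot 3
207: h=12 -> slot 12
590: h=5 -> slot 5
228: h=7 -> slot 7
959: h=10, h2=12, probe 10,9 -> slot 9
Table: [∅, 599, ∅, 569, ∅, 590, ∅, 228, ∅, 959, 738, 36, 207]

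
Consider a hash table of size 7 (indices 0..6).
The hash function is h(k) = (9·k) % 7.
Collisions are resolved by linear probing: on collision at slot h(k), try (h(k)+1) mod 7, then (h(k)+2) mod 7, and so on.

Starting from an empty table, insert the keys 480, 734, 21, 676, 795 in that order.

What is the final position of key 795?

480 hashes to 1; slot 1 is free → place at 1.
734 hashes to 5; slot 5 is free → place at 5.
21 hashes to 0; slot 0 is free → place at 0.
676 hashes to 1; 1 taken → place at 2.
795 hashes to 1; 1,2 taken → place at 3.
Table: [21, 480, 676, 795, _, 734, _]

3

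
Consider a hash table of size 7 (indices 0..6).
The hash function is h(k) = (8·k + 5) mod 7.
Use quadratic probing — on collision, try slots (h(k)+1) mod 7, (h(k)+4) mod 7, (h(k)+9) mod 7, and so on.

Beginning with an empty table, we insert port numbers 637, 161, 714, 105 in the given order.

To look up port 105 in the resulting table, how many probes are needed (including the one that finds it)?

637 hashes to 5; slot 5 is free -> place at 5.
161 hashes to 5; 5 taken -> place at 6.
714 hashes to 5; 5,6 taken -> place at 2.
105 hashes to 5; 5,6,2 taken -> place at 0.
Table: [105, —, 714, —, —, 637, 161]
Lookup 105: h=5, probe 5,6,2,0 → found at 0.

4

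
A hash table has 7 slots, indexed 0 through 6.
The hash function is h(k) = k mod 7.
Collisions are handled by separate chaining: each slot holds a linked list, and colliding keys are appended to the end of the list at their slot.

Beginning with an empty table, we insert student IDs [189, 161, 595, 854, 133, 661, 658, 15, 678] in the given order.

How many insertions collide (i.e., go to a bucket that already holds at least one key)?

189 -> bucket 0
161 -> bucket 0 (collision)
595 -> bucket 0 (collision)
854 -> bucket 0 (collision)
133 -> bucket 0 (collision)
661 -> bucket 3
658 -> bucket 0 (collision)
15 -> bucket 1
678 -> bucket 6
Final buckets:
0: 189 -> 161 -> 595 -> 854 -> 133 -> 658
1: 15
2: —
3: 661
4: —
5: —
6: 678

5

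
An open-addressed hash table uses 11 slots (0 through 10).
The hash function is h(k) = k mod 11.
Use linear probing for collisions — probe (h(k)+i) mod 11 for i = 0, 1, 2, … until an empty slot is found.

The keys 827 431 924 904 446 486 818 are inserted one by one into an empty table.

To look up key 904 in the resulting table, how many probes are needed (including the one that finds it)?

Insert 827: h=2, slot 2 empty → index 2.
Insert 431: h=2, slot 2 occupied → index 3.
Insert 924: h=0, slot 0 empty → index 0.
Insert 904: h=2, slots 2,3 occupied → index 4.
Insert 446: h=6, slot 6 empty → index 6.
Insert 486: h=2, slots 2,3,4 occupied → index 5.
Insert 818: h=4, slots 4,5,6 occupied → index 7.
Table: [924, -, 827, 431, 904, 486, 446, 818, -, -, -]
Lookup 904: h=2, probe 2,3,4 → found at 4.

3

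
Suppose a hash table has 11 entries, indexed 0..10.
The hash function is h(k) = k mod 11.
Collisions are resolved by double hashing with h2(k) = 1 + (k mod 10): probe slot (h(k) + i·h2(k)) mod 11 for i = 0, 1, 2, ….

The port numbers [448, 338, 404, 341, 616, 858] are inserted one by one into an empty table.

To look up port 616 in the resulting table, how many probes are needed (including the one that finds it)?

2

448 hashes to 8; slot 8 is free -> place at 8.
338 hashes to 8, h2=9; 8 taken -> place at 6.
404 hashes to 8, h2=5; 8 taken -> place at 2.
341 hashes to 0; slot 0 is free -> place at 0.
616 hashes to 0, h2=7; 0 taken -> place at 7.
858 hashes to 0, h2=9; 0 taken -> place at 9.
Table: [341, -, 404, -, -, -, 338, 616, 448, 858, -]
Lookup 616: h=0, h2=7, probe 0,7 → found at 7.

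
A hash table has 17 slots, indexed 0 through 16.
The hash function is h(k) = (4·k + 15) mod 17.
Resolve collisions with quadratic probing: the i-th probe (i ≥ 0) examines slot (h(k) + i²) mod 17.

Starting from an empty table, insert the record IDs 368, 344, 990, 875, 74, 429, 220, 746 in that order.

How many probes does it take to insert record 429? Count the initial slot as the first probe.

3

368: h=8 => slot 8
344: h=14 => slot 14
990: h=14, probe 14,15 => slot 15
875: h=13 => slot 13
74: h=5 => slot 5
429: h=14, probe 14,15,1 => slot 1
220: h=11 => slot 11
746: h=7 => slot 7
Table: [., 429, ., ., ., 74, ., 746, 368, ., ., 220, ., 875, 344, 990, .]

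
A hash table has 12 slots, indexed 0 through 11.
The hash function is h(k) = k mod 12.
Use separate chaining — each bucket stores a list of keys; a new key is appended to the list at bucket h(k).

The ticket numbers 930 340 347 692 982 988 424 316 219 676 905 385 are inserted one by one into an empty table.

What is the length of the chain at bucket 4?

5

Insert 930: h=6, bucket 6 empty → new chain.
Insert 340: h=4, bucket 4 empty → new chain.
Insert 347: h=11, bucket 11 empty → new chain.
Insert 692: h=8, bucket 8 empty → new chain.
Insert 982: h=10, bucket 10 empty → new chain.
Insert 988: h=4, bucket 4 nonempty → append to chain.
Insert 424: h=4, bucket 4 nonempty → append to chain.
Insert 316: h=4, bucket 4 nonempty → append to chain.
Insert 219: h=3, bucket 3 empty → new chain.
Insert 676: h=4, bucket 4 nonempty → append to chain.
Insert 905: h=5, bucket 5 empty → new chain.
Insert 385: h=1, bucket 1 empty → new chain.
Final buckets:
0: —
1: 385
2: —
3: 219
4: 340 -> 988 -> 424 -> 316 -> 676
5: 905
6: 930
7: —
8: 692
9: —
10: 982
11: 347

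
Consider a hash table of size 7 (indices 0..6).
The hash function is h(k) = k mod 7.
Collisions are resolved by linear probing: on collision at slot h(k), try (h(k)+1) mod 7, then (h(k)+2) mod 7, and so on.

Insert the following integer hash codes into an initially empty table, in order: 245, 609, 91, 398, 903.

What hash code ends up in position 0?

Insert 245: h=0, slot 0 empty -> index 0.
Insert 609: h=0, slot 0 occupied -> index 1.
Insert 91: h=0, slots 0,1 occupied -> index 2.
Insert 398: h=6, slot 6 empty -> index 6.
Insert 903: h=0, slots 0,1,2 occupied -> index 3.
Table: [245, 609, 91, 903, ∅, ∅, 398]

245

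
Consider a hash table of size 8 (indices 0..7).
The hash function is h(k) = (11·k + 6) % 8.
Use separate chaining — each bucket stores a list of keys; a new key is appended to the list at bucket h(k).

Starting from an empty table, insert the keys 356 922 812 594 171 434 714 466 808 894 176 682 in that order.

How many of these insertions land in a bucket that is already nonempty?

7

Insert 356: h=2, bucket 2 empty → new chain.
Insert 922: h=4, bucket 4 empty → new chain.
Insert 812: h=2, bucket 2 nonempty → append to chain.
Insert 594: h=4, bucket 4 nonempty → append to chain.
Insert 171: h=7, bucket 7 empty → new chain.
Insert 434: h=4, bucket 4 nonempty → append to chain.
Insert 714: h=4, bucket 4 nonempty → append to chain.
Insert 466: h=4, bucket 4 nonempty → append to chain.
Insert 808: h=6, bucket 6 empty → new chain.
Insert 894: h=0, bucket 0 empty → new chain.
Insert 176: h=6, bucket 6 nonempty → append to chain.
Insert 682: h=4, bucket 4 nonempty → append to chain.
Final buckets:
0: 894
1: .
2: 356 -> 812
3: .
4: 922 -> 594 -> 434 -> 714 -> 466 -> 682
5: .
6: 808 -> 176
7: 171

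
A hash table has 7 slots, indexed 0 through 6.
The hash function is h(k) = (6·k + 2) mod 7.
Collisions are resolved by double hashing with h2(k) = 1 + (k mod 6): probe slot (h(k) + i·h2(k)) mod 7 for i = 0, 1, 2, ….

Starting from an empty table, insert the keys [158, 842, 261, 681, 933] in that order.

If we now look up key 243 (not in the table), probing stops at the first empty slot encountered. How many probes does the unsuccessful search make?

5

Insert 158: h=5, slot 5 empty -> index 5.
Insert 842: h=0, slot 0 empty -> index 0.
Insert 261: h=0, h2=4, slot 0 occupied -> index 4.
Insert 681: h=0, h2=4, slots 0,4 occupied -> index 1.
Insert 933: h=0, h2=4, slots 0,4,1,5 occupied -> index 2.
Table: [842, 681, 933, -, 261, 158, -]
Lookup 243: h=4, h2=4, probe 4,1,5,2,6 → slot 6 empty, not found.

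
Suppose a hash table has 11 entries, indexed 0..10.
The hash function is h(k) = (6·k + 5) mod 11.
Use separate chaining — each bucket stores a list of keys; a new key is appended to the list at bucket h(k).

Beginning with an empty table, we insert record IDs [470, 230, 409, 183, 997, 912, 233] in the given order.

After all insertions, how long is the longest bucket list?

2

470 → bucket 9
230 → bucket 10
409 → bucket 6
183 → bucket 3
997 → bucket 3 (collision)
912 → bucket 10 (collision)
233 → bucket 6 (collision)
Final buckets:
0: ∅
1: ∅
2: ∅
3: 183 -> 997
4: ∅
5: ∅
6: 409 -> 233
7: ∅
8: ∅
9: 470
10: 230 -> 912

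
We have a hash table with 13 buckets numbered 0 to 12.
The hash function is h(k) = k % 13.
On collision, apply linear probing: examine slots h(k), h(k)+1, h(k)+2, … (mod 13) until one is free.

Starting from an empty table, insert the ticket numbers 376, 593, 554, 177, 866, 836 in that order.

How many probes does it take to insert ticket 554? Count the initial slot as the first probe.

376: h=12 → slot 12
593: h=8 → slot 8
554: h=8, probe 8,9 → slot 9
177: h=8, probe 8,9,10 → slot 10
866: h=8, probe 8,9,10,11 → slot 11
836: h=4 → slot 4
Table: [., ., ., ., 836, ., ., ., 593, 554, 177, 866, 376]

2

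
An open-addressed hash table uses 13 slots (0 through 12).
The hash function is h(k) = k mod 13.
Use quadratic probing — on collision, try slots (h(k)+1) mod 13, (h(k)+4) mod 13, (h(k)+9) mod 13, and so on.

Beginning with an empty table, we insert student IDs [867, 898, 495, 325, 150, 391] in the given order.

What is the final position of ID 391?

5

Insert 867: h=9, slot 9 empty -> index 9.
Insert 898: h=1, slot 1 empty -> index 1.
Insert 495: h=1, slot 1 occupied -> index 2.
Insert 325: h=0, slot 0 empty -> index 0.
Insert 150: h=7, slot 7 empty -> index 7.
Insert 391: h=1, slots 1,2 occupied -> index 5.
Table: [325, 898, 495, ., ., 391, ., 150, ., 867, ., ., .]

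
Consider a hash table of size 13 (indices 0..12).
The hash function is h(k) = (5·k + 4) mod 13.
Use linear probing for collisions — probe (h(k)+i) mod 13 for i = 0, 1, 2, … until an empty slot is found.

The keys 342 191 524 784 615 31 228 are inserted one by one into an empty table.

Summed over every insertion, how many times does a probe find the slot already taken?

8

342 hashes to 11; slot 11 is free => place at 11.
191 hashes to 10; slot 10 is free => place at 10.
524 hashes to 11; 11 taken => place at 12.
784 hashes to 11; 11,12 taken => place at 0.
615 hashes to 11; 11,12,0 taken => place at 1.
31 hashes to 3; slot 3 is free => place at 3.
228 hashes to 0; 0,1 taken => place at 2.
Table: [784, 615, 228, 31, ∅, ∅, ∅, ∅, ∅, ∅, 191, 342, 524]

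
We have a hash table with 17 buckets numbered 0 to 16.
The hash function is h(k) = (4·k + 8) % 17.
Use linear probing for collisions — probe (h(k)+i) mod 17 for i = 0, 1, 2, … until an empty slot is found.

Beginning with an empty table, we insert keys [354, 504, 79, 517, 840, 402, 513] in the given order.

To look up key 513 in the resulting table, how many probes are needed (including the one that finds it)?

354 hashes to 13; slot 13 is free -> place at 13.
504 hashes to 1; slot 1 is free -> place at 1.
79 hashes to 1; 1 taken -> place at 2.
517 hashes to 2; 2 taken -> place at 3.
840 hashes to 2; 2,3 taken -> place at 4.
402 hashes to 1; 1,2,3,4 taken -> place at 5.
513 hashes to 3; 3,4,5 taken -> place at 6.
Table: [., 504, 79, 517, 840, 402, 513, ., ., ., ., ., ., 354, ., ., .]
Lookup 513: h=3, probe 3,4,5,6 → found at 6.

4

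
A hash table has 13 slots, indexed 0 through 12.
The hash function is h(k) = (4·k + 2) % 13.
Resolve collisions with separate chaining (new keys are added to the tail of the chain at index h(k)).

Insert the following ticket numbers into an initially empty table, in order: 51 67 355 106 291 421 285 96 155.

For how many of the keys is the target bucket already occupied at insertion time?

Insert 51: h=11, bucket 11 empty -> new chain.
Insert 67: h=10, bucket 10 empty -> new chain.
Insert 355: h=5, bucket 5 empty -> new chain.
Insert 106: h=10, bucket 10 nonempty -> append to chain.
Insert 291: h=9, bucket 9 empty -> new chain.
Insert 421: h=9, bucket 9 nonempty -> append to chain.
Insert 285: h=11, bucket 11 nonempty -> append to chain.
Insert 96: h=9, bucket 9 nonempty -> append to chain.
Insert 155: h=11, bucket 11 nonempty -> append to chain.
Final buckets:
0: .
1: .
2: .
3: .
4: .
5: 355
6: .
7: .
8: .
9: 291 -> 421 -> 96
10: 67 -> 106
11: 51 -> 285 -> 155
12: .

5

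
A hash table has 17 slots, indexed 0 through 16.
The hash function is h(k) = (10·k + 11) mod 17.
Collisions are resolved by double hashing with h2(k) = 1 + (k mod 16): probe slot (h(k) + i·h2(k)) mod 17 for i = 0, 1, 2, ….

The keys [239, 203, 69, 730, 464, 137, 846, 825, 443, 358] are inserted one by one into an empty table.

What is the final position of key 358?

8

Insert 239: h=4, slot 4 empty → index 4.
Insert 203: h=1, slot 1 empty → index 1.
Insert 69: h=4, h2=6, slot 4 occupied → index 10.
Insert 730: h=1, h2=11, slot 1 occupied → index 12.
Insert 464: h=10, h2=1, slot 10 occupied → index 11.
Insert 137: h=4, h2=10, slot 4 occupied → index 14.
Insert 846: h=5, slot 5 empty → index 5.
Insert 825: h=16, slot 16 empty → index 16.
Insert 443: h=4, h2=12, slots 4,16,11 occupied → index 6.
Insert 358: h=4, h2=7, slots 4,11,1 occupied → index 8.
Table: [—, 203, —, —, 239, 846, 443, —, 358, —, 69, 464, 730, —, 137, —, 825]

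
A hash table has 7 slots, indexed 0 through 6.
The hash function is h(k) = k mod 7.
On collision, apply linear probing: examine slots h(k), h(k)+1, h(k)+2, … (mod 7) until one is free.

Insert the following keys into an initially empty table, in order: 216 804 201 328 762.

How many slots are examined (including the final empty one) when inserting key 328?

3

216 hashes to 6; slot 6 is free → place at 6.
804 hashes to 6; 6 taken → place at 0.
201 hashes to 5; slot 5 is free → place at 5.
328 hashes to 6; 6,0 taken → place at 1.
762 hashes to 6; 6,0,1 taken → place at 2.
Table: [804, 328, 762, _, _, 201, 216]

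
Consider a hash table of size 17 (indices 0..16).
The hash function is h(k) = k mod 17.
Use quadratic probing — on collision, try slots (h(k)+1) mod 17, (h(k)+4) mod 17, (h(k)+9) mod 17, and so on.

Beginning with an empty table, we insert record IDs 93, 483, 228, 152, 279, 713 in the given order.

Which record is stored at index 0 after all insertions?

713

93: h=8 → slot 8
483: h=7 → slot 7
228: h=7, probe 7,8,11 → slot 11
152: h=16 → slot 16
279: h=7, probe 7,8,11,16,6 → slot 6
713: h=16, probe 16,0 → slot 0
Table: [713, —, —, —, —, —, 279, 483, 93, —, —, 228, —, —, —, —, 152]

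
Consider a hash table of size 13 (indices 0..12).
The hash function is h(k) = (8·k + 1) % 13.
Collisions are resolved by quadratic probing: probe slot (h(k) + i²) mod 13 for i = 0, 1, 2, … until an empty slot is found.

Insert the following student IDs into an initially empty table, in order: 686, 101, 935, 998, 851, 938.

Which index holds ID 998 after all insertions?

7

686 hashes to 3; slot 3 is free -> place at 3.
101 hashes to 3; 3 taken -> place at 4.
935 hashes to 6; slot 6 is free -> place at 6.
998 hashes to 3; 3,4 taken -> place at 7.
851 hashes to 10; slot 10 is free -> place at 10.
938 hashes to 4; 4 taken -> place at 5.
Table: [—, —, —, 686, 101, 938, 935, 998, —, —, 851, —, —]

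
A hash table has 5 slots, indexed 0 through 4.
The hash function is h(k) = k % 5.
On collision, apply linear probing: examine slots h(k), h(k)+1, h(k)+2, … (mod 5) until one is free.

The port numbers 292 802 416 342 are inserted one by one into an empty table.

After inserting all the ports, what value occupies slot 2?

292 hashes to 2; slot 2 is free -> place at 2.
802 hashes to 2; 2 taken -> place at 3.
416 hashes to 1; slot 1 is free -> place at 1.
342 hashes to 2; 2,3 taken -> place at 4.
Table: [—, 416, 292, 802, 342]

292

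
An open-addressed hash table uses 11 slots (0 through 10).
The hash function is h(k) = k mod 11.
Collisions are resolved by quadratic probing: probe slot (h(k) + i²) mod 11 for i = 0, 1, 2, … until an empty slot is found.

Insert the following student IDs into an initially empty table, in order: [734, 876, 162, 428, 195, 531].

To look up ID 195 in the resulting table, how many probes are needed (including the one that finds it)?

3

734 hashes to 8; slot 8 is free => place at 8.
876 hashes to 7; slot 7 is free => place at 7.
162 hashes to 8; 8 taken => place at 9.
428 hashes to 10; slot 10 is free => place at 10.
195 hashes to 8; 8,9 taken => place at 1.
531 hashes to 3; slot 3 is free => place at 3.
Table: [., 195, ., 531, ., ., ., 876, 734, 162, 428]
Lookup 195: h=8, probe 8,9,1 → found at 1.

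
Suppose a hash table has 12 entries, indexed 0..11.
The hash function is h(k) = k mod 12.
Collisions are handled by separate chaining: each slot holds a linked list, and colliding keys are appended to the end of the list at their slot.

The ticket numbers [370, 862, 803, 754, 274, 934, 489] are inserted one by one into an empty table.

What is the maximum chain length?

370 -> bucket 10
862 -> bucket 10 (collision)
803 -> bucket 11
754 -> bucket 10 (collision)
274 -> bucket 10 (collision)
934 -> bucket 10 (collision)
489 -> bucket 9
Final buckets:
0: —
1: —
2: —
3: —
4: —
5: —
6: —
7: —
8: —
9: 489
10: 370 -> 862 -> 754 -> 274 -> 934
11: 803

5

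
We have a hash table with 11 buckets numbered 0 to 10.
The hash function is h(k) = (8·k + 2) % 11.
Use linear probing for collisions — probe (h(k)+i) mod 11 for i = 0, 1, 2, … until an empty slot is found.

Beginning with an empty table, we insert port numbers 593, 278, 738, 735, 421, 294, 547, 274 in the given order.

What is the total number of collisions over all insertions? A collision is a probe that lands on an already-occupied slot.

Insert 593: h=5, slot 5 empty -> index 5.
Insert 278: h=4, slot 4 empty -> index 4.
Insert 738: h=10, slot 10 empty -> index 10.
Insert 735: h=8, slot 8 empty -> index 8.
Insert 421: h=4, slots 4,5 occupied -> index 6.
Insert 294: h=0, slot 0 empty -> index 0.
Insert 547: h=0, slot 0 occupied -> index 1.
Insert 274: h=5, slots 5,6 occupied -> index 7.
Table: [294, 547, ∅, ∅, 278, 593, 421, 274, 735, ∅, 738]

5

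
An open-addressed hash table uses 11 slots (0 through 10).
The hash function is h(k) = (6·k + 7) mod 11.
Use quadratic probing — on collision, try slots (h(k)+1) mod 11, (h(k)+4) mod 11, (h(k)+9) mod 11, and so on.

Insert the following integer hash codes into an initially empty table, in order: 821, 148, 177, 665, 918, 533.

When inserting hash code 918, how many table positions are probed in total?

5

821: h=5 => slot 5
148: h=4 => slot 4
177: h=2 => slot 2
665: h=4, probe 4,5,8 => slot 8
918: h=4, probe 4,5,8,2,9 => slot 9
533: h=4, probe 4,5,8,2,9,7 => slot 7
Table: [_, _, 177, _, 148, 821, _, 533, 665, 918, _]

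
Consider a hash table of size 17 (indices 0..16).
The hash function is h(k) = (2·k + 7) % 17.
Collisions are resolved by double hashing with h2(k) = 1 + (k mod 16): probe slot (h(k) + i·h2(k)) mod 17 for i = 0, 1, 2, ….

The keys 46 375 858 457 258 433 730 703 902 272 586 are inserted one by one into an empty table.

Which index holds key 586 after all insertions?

0

46: h=14 => slot 14
375: h=9 => slot 9
858: h=6 => slot 6
457: h=3 => slot 3
258: h=13 => slot 13
433: h=6, h2=2, probe 6,8 => slot 8
730: h=5 => slot 5
703: h=2 => slot 2
902: h=9, h2=7, probe 9,16 => slot 16
272: h=7 => slot 7
586: h=6, h2=11, probe 6,0 => slot 0
Table: [586, ., 703, 457, ., 730, 858, 272, 433, 375, ., ., ., 258, 46, ., 902]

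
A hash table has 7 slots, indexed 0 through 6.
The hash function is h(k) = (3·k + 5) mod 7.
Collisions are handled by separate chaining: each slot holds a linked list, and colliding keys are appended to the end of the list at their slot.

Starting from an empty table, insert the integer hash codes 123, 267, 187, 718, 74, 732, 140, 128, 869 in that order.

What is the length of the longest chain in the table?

4

Insert 123: h=3, bucket 3 empty → new chain.
Insert 267: h=1, bucket 1 empty → new chain.
Insert 187: h=6, bucket 6 empty → new chain.
Insert 718: h=3, bucket 3 nonempty → append to chain.
Insert 74: h=3, bucket 3 nonempty → append to chain.
Insert 732: h=3, bucket 3 nonempty → append to chain.
Insert 140: h=5, bucket 5 empty → new chain.
Insert 128: h=4, bucket 4 empty → new chain.
Insert 869: h=1, bucket 1 nonempty → append to chain.
Final buckets:
0: .
1: 267 -> 869
2: .
3: 123 -> 718 -> 74 -> 732
4: 128
5: 140
6: 187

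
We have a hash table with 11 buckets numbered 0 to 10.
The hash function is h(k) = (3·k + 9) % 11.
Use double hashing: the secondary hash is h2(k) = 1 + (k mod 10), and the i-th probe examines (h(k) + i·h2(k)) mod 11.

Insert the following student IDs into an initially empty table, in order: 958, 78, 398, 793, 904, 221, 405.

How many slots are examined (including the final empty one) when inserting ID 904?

2

958 hashes to 1; slot 1 is free -> place at 1.
78 hashes to 1, h2=9; 1 taken -> place at 10.
398 hashes to 4; slot 4 is free -> place at 4.
793 hashes to 1, h2=4; 1 taken -> place at 5.
904 hashes to 4, h2=5; 4 taken -> place at 9.
221 hashes to 1, h2=2; 1 taken -> place at 3.
405 hashes to 3, h2=6; 3,9,4,10,5 taken -> place at 0.
Table: [405, 958, —, 221, 398, 793, —, —, —, 904, 78]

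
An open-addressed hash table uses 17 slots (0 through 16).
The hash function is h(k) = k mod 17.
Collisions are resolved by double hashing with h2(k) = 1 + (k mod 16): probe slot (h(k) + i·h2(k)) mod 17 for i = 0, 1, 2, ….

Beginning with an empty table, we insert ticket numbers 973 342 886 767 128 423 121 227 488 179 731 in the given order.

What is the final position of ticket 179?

0

Insert 973: h=4, slot 4 empty -> index 4.
Insert 342: h=2, slot 2 empty -> index 2.
Insert 886: h=2, h2=7, slot 2 occupied -> index 9.
Insert 767: h=2, h2=16, slot 2 occupied -> index 1.
Insert 128: h=9, h2=1, slot 9 occupied -> index 10.
Insert 423: h=15, slot 15 empty -> index 15.
Insert 121: h=2, h2=10, slot 2 occupied -> index 12.
Insert 227: h=6, slot 6 empty -> index 6.
Insert 488: h=12, h2=9, slots 12,4 occupied -> index 13.
Insert 179: h=9, h2=4, slots 9,13 occupied -> index 0.
Insert 731: h=0, h2=12, slots 0,12 occupied -> index 7.
Table: [179, 767, 342, -, 973, -, 227, 731, -, 886, 128, -, 121, 488, -, 423, -]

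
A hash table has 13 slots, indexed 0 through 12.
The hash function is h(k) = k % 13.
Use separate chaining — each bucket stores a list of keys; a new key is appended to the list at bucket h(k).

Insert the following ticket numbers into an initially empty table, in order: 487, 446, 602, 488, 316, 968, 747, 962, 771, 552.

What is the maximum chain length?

487 → bucket 6
446 → bucket 4
602 → bucket 4 (collision)
488 → bucket 7
316 → bucket 4 (collision)
968 → bucket 6 (collision)
747 → bucket 6 (collision)
962 → bucket 0
771 → bucket 4 (collision)
552 → bucket 6 (collision)
Final buckets:
0: 962
1: —
2: —
3: —
4: 446 -> 602 -> 316 -> 771
5: —
6: 487 -> 968 -> 747 -> 552
7: 488
8: —
9: —
10: —
11: —
12: —

4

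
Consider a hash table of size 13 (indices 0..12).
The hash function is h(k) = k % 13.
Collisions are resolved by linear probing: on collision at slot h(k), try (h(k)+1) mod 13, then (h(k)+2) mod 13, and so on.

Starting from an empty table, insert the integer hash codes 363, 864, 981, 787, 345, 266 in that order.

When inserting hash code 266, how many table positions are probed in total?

5

363: h=12 -> slot 12
864: h=6 -> slot 6
981: h=6, probe 6,7 -> slot 7
787: h=7, probe 7,8 -> slot 8
345: h=7, probe 7,8,9 -> slot 9
266: h=6, probe 6,7,8,9,10 -> slot 10
Table: [—, —, —, —, —, —, 864, 981, 787, 345, 266, —, 363]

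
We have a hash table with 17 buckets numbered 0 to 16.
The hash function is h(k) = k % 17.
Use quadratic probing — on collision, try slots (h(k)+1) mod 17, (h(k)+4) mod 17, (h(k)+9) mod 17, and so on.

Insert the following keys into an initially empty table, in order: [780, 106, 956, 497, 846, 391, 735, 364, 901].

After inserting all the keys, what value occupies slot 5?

Insert 780: h=15, slot 15 empty => index 15.
Insert 106: h=4, slot 4 empty => index 4.
Insert 956: h=4, slot 4 occupied => index 5.
Insert 497: h=4, slots 4,5 occupied => index 8.
Insert 846: h=13, slot 13 empty => index 13.
Insert 391: h=0, slot 0 empty => index 0.
Insert 735: h=4, slots 4,5,8,13 occupied => index 3.
Insert 364: h=7, slot 7 empty => index 7.
Insert 901: h=0, slot 0 occupied => index 1.
Table: [391, 901, _, 735, 106, 956, _, 364, 497, _, _, _, _, 846, _, 780, _]

956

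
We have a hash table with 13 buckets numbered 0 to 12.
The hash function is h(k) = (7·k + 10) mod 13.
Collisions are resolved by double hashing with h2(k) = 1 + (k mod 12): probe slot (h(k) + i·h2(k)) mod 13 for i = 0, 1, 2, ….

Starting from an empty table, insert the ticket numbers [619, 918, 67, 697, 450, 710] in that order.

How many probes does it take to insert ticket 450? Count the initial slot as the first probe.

3

619 hashes to 1; slot 1 is free -> place at 1.
918 hashes to 1, h2=7; 1 taken -> place at 8.
67 hashes to 11; slot 11 is free -> place at 11.
697 hashes to 1, h2=2; 1 taken -> place at 3.
450 hashes to 1, h2=7; 1,8 taken -> place at 2.
710 hashes to 1, h2=3; 1 taken -> place at 4.
Table: [-, 619, 450, 697, 710, -, -, -, 918, -, -, 67, -]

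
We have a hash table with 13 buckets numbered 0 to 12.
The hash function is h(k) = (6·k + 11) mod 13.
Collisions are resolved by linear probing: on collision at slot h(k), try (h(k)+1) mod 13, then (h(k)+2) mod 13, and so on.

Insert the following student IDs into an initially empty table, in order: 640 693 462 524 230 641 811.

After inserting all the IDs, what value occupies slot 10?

640: h=3 → slot 3
693: h=9 → slot 9
462: h=1 → slot 1
524: h=9, probe 9,10 → slot 10
230: h=0 → slot 0
641: h=9, probe 9,10,11 → slot 11
811: h=2 → slot 2
Table: [230, 462, 811, 640, _, _, _, _, _, 693, 524, 641, _]

524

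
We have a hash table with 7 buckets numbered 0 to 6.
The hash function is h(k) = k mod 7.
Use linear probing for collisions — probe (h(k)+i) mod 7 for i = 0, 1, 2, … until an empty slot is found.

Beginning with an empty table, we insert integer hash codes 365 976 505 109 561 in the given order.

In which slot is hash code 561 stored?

365: h=1 -> slot 1
976: h=3 -> slot 3
505: h=1, probe 1,2 -> slot 2
109: h=4 -> slot 4
561: h=1, probe 1,2,3,4,5 -> slot 5
Table: [∅, 365, 505, 976, 109, 561, ∅]

5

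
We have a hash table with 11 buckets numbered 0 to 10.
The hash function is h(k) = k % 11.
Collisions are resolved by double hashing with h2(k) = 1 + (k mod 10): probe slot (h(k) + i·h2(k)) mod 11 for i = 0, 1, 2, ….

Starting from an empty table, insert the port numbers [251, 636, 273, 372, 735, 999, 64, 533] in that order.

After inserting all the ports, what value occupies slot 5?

Insert 251: h=9, slot 9 empty → index 9.
Insert 636: h=9, h2=7, slot 9 occupied → index 5.
Insert 273: h=9, h2=4, slot 9 occupied → index 2.
Insert 372: h=9, h2=3, slot 9 occupied → index 1.
Insert 735: h=9, h2=6, slot 9 occupied → index 4.
Insert 999: h=9, h2=10, slot 9 occupied → index 8.
Insert 64: h=9, h2=5, slot 9 occupied → index 3.
Insert 533: h=5, h2=4, slots 5,9,2 occupied → index 6.
Table: [_, 372, 273, 64, 735, 636, 533, _, 999, 251, _]

636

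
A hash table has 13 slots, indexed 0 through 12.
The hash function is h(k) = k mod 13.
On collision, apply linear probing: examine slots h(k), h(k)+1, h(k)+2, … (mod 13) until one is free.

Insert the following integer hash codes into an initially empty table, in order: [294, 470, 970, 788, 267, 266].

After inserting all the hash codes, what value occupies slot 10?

294 hashes to 8; slot 8 is free => place at 8.
470 hashes to 2; slot 2 is free => place at 2.
970 hashes to 8; 8 taken => place at 9.
788 hashes to 8; 8,9 taken => place at 10.
267 hashes to 7; slot 7 is free => place at 7.
266 hashes to 6; slot 6 is free => place at 6.
Table: [-, -, 470, -, -, -, 266, 267, 294, 970, 788, -, -]

788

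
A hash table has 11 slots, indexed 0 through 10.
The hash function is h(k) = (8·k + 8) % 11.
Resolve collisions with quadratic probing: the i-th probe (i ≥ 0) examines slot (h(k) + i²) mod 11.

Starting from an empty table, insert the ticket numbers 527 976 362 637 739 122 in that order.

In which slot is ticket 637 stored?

4

527: h=0 → slot 0
976: h=6 → slot 6
362: h=0, probe 0,1 → slot 1
637: h=0, probe 0,1,4 → slot 4
739: h=2 → slot 2
122: h=5 → slot 5
Table: [527, 362, 739, ∅, 637, 122, 976, ∅, ∅, ∅, ∅]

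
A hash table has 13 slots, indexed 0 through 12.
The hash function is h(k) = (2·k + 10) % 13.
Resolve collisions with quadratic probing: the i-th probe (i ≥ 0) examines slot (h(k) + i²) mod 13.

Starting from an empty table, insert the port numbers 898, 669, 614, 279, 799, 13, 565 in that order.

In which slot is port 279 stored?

10

898 hashes to 12; slot 12 is free => place at 12.
669 hashes to 9; slot 9 is free => place at 9.
614 hashes to 3; slot 3 is free => place at 3.
279 hashes to 9; 9 taken => place at 10.
799 hashes to 9; 9,10 taken => place at 0.
13 hashes to 10; 10 taken => place at 11.
565 hashes to 9; 9,10,0 taken => place at 5.
Table: [799, -, -, 614, -, 565, -, -, -, 669, 279, 13, 898]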